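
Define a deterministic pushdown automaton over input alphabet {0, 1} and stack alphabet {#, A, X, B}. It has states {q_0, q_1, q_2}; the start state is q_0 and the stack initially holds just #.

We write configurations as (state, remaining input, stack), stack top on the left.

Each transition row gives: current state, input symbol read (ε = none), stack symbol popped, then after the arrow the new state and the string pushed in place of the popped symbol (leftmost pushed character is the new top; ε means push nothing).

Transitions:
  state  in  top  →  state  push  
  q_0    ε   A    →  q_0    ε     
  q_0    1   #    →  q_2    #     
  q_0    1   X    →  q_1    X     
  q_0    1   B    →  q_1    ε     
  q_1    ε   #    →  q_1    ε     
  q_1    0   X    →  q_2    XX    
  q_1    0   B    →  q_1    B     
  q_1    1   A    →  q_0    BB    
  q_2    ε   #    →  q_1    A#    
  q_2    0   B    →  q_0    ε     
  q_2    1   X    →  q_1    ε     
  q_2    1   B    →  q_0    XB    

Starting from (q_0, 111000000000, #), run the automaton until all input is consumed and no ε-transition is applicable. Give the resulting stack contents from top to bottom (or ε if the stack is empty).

B#

(q_0, 111000000000, #) ⊢ (q_2, 11000000000, #) ⊢ (q_1, 11000000000, A#) ⊢ (q_0, 1000000000, BB#) ⊢ (q_1, 000000000, B#) ⊢ (q_1, 00000000, B#) ⊢ (q_1, 0000000, B#) ⊢ (q_1, 000000, B#) ⊢ (q_1, 00000, B#) ⊢ (q_1, 0000, B#) ⊢ (q_1, 000, B#) ⊢ (q_1, 00, B#) ⊢ (q_1, 0, B#) ⊢ (q_1, ε, B#)
All input consumed in state q_1 with stack B#.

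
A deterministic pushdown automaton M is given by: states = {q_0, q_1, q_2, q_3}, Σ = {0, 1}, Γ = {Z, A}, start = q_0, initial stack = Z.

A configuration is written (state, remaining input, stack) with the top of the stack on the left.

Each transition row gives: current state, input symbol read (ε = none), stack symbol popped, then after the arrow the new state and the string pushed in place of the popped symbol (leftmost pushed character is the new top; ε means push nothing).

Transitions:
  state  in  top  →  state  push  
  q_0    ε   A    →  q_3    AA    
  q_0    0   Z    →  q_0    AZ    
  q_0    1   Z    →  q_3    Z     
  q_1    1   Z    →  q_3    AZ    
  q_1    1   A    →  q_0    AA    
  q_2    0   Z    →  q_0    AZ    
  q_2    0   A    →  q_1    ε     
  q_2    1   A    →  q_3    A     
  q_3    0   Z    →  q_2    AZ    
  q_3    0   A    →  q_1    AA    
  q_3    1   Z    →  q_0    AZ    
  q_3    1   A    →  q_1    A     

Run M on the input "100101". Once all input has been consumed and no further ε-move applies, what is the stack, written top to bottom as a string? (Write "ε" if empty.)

(q_0, 100101, Z)
  read 1, top Z: go to q_3, push Z → (q_3, 00101, Z)
  read 0, top Z: go to q_2, push AZ → (q_2, 0101, AZ)
  read 0, top A: go to q_1, push ε → (q_1, 101, Z)
  read 1, top Z: go to q_3, push AZ → (q_3, 01, AZ)
  read 0, top A: go to q_1, push AA → (q_1, 1, AAZ)
  read 1, top A: go to q_0, push AA → (q_0, ε, AAAZ)
  ε-move, top A: go to q_3, push AA → (q_3, ε, AAAAZ)
All input consumed in state q_3 with stack AAAAZ.

AAAAZ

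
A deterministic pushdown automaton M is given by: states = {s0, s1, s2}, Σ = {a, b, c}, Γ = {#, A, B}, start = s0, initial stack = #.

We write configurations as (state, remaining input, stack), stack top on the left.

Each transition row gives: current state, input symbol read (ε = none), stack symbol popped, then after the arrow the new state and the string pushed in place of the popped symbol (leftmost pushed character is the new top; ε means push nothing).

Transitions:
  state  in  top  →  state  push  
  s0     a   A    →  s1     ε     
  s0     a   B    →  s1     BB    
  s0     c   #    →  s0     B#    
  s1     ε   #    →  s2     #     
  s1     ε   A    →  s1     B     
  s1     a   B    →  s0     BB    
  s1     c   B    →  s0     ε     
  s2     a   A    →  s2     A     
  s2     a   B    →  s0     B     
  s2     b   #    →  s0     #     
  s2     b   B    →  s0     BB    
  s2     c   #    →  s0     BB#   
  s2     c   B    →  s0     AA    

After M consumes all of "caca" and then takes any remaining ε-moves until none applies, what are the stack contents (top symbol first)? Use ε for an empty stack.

(s0, caca, #)
  read c, top #: go to s0, push B# → (s0, aca, B#)
  read a, top B: go to s1, push BB → (s1, ca, BB#)
  read c, top B: go to s0, push ε → (s0, a, B#)
  read a, top B: go to s1, push BB → (s1, ε, BB#)
All input consumed in state s1 with stack BB#.

BB#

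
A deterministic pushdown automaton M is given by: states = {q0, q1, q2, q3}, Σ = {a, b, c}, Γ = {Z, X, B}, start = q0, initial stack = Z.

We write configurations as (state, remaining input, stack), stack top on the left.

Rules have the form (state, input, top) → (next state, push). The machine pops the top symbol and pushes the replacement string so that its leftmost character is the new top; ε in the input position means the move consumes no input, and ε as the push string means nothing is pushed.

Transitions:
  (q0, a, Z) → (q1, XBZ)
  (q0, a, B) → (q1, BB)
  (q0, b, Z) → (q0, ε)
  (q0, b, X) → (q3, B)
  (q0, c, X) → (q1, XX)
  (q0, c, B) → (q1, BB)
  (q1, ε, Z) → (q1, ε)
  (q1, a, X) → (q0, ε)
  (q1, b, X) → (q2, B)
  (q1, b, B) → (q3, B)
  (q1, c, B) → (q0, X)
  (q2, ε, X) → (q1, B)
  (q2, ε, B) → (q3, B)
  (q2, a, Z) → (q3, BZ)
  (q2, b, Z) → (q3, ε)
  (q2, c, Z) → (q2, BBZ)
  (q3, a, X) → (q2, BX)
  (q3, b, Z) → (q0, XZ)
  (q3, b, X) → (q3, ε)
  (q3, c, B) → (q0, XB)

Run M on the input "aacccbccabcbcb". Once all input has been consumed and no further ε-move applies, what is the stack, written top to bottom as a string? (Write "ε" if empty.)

BBBBXBZ

(q0, aacccbccabcbcb, Z) ⊢ (q1, acccbccabcbcb, XBZ) ⊢ (q0, cccbccabcbcb, BZ) ⊢ (q1, ccbccabcbcb, BBZ) ⊢ (q0, cbccabcbcb, XBZ) ⊢ (q1, bccabcbcb, XXBZ) ⊢ (q2, ccabcbcb, BXBZ) ⊢ (q3, ccabcbcb, BXBZ) ⊢ (q0, cabcbcb, XBXBZ) ⊢ (q1, abcbcb, XXBXBZ) ⊢ (q0, bcbcb, XBXBZ) ⊢ (q3, cbcb, BBXBZ) ⊢ (q0, bcb, XBBXBZ) ⊢ (q3, cb, BBBXBZ) ⊢ (q0, b, XBBBXBZ) ⊢ (q3, ε, BBBBXBZ)
All input consumed in state q3 with stack BBBBXBZ.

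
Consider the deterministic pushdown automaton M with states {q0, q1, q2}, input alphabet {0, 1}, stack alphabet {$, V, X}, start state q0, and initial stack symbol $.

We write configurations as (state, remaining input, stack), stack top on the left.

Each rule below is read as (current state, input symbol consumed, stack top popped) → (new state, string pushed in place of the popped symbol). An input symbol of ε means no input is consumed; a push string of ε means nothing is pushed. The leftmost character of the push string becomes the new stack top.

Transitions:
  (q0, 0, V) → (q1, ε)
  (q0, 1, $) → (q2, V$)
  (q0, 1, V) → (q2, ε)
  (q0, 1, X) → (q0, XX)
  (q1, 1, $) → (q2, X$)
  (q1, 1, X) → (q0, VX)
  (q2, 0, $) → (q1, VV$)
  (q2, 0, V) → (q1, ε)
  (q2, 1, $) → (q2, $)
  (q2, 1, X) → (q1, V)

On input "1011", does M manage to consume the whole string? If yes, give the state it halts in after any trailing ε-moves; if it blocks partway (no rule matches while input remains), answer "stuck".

q1

(q0, 1011, $)
  read 1, top $: go to q2, push V$ → (q2, 011, V$)
  read 0, top V: go to q1, push ε → (q1, 11, $)
  read 1, top $: go to q2, push X$ → (q2, 1, X$)
  read 1, top X: go to q1, push V → (q1, ε, V$)
All input consumed; M is in state q1.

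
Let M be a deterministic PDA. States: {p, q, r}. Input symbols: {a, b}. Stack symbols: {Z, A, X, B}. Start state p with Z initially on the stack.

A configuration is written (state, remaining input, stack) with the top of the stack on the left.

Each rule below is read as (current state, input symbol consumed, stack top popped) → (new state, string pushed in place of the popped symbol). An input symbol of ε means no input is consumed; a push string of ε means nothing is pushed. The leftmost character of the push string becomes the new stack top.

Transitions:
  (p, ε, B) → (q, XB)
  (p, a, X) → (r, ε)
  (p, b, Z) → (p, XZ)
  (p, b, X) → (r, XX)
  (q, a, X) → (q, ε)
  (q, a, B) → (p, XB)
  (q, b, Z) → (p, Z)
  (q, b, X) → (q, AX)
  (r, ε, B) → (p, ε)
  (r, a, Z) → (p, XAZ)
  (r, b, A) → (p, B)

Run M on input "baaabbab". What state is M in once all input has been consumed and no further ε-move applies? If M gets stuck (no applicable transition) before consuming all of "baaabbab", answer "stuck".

stuck

(p, baaabbab, Z)
  read b, top Z: go to p, push XZ → (p, aaabbab, XZ)
  read a, top X: go to r, push ε → (r, aabbab, Z)
  read a, top Z: go to p, push XAZ → (p, abbab, XAZ)
  read a, top X: go to r, push ε → (r, bbab, AZ)
  read b, top A: go to p, push B → (p, bab, BZ)
  ε-move, top B: go to q, push XB → (q, bab, XBZ)
  read b, top X: go to q, push AX → (q, ab, AXBZ)
No transition for (q, a, top A); M blocks with input ab remaining.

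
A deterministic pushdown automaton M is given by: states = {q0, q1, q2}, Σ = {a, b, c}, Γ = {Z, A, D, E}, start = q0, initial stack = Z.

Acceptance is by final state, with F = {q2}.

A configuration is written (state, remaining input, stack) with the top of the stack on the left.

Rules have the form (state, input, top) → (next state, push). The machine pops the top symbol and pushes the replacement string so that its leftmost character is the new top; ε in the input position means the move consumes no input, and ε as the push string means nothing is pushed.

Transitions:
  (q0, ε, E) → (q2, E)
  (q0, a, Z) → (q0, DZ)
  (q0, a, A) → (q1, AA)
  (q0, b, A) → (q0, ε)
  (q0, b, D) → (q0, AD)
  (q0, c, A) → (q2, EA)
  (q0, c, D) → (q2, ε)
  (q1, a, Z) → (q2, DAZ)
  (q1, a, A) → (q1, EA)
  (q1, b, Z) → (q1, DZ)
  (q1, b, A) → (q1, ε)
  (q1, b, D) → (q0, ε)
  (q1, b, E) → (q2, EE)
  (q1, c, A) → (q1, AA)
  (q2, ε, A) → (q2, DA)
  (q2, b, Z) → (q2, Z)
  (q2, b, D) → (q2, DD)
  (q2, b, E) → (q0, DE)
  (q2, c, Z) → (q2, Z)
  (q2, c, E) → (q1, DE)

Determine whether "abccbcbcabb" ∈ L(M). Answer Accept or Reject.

Reject

(q0, abccbcbcabb, Z)
  read a, top Z: go to q0, push DZ → (q0, bccbcbcabb, DZ)
  read b, top D: go to q0, push AD → (q0, ccbcbcabb, ADZ)
  read c, top A: go to q2, push EA → (q2, cbcbcabb, EADZ)
  read c, top E: go to q1, push DE → (q1, bcbcabb, DEADZ)
  read b, top D: go to q0, push ε → (q0, cbcabb, EADZ)
  ε-move, top E: go to q2, push E → (q2, cbcabb, EADZ)
  read c, top E: go to q1, push DE → (q1, bcabb, DEADZ)
  read b, top D: go to q0, push ε → (q0, cabb, EADZ)
  ε-move, top E: go to q2, push E → (q2, cabb, EADZ)
  read c, top E: go to q1, push DE → (q1, abb, DEADZ)
No transition applies at (q1, abb, DEADZ); input not fully consumed.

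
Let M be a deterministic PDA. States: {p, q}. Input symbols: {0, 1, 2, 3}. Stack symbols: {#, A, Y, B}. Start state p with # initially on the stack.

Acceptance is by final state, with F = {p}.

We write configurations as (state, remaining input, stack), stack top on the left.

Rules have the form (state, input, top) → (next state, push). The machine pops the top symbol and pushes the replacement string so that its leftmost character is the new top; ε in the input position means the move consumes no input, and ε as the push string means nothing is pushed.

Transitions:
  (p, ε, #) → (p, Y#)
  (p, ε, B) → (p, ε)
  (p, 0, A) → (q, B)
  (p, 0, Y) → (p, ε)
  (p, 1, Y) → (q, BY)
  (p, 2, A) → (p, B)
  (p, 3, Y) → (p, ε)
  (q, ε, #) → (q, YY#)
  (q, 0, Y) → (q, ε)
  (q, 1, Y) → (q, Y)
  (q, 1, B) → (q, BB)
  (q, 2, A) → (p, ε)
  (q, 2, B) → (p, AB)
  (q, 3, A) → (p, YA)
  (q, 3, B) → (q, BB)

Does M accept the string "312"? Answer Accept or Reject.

(p, 312, #) ⊢ (p, 312, Y#) ⊢ (p, 12, #) ⊢ (p, 12, Y#) ⊢ (q, 2, BY#) ⊢ (p, ε, ABY#)
All input consumed; state p ∈ F.

Accept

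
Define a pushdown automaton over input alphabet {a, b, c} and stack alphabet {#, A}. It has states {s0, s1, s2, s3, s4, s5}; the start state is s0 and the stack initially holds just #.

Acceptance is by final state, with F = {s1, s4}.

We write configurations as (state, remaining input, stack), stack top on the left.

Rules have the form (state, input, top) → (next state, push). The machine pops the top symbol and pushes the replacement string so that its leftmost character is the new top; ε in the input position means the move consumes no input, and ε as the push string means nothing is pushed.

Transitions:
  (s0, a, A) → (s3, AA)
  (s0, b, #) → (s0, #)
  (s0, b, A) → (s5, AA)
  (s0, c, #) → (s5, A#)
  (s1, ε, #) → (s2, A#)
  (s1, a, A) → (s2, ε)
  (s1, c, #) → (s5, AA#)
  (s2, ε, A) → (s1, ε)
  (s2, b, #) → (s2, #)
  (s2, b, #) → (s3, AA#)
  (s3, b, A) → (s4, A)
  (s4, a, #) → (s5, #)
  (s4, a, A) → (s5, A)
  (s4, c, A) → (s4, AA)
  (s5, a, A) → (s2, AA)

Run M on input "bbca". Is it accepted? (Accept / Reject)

Accept

One accepting computation: (s0, bbca, #) ⊢ (s0, bca, #) ⊢ (s0, ca, #) ⊢ (s5, a, A#) ⊢ (s2, ε, AA#) ⊢ (s1, ε, A#)
All input consumed and state s1 ∈ F.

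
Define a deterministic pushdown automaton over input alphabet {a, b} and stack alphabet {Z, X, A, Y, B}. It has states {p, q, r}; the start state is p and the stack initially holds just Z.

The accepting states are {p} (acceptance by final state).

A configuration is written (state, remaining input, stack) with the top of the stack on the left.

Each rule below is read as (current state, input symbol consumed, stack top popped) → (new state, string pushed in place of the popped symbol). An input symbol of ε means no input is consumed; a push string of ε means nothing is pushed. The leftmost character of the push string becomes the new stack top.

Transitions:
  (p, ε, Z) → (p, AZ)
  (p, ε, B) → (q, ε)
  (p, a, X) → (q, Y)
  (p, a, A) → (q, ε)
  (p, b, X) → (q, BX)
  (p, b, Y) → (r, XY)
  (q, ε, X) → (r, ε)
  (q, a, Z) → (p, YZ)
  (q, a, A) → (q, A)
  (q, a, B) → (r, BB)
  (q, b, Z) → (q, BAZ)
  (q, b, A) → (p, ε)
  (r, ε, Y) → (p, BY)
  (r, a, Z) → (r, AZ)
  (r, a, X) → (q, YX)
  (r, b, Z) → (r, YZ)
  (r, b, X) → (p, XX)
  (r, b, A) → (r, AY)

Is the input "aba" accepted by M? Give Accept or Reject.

Reject

(p, aba, Z)
  ε-move, top Z: go to p, push AZ → (p, aba, AZ)
  read a, top A: go to q, push ε → (q, ba, Z)
  read b, top Z: go to q, push BAZ → (q, a, BAZ)
  read a, top B: go to r, push BB → (r, ε, BBAZ)
All input consumed; state r ∉ F and no further ε-move applies.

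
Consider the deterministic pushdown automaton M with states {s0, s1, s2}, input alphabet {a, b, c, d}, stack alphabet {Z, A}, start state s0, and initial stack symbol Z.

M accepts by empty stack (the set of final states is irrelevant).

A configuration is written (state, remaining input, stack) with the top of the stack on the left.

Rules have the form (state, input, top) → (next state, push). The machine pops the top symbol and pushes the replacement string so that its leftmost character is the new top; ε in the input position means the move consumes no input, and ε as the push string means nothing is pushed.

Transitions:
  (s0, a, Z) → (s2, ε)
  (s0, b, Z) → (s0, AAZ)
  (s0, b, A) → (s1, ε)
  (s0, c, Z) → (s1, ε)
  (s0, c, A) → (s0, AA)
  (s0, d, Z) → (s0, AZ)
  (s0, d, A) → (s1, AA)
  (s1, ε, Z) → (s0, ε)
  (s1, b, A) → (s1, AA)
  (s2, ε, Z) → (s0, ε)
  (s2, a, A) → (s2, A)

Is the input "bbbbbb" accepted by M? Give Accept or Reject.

(s0, bbbbbb, Z) ⊢ (s0, bbbbb, AAZ) ⊢ (s1, bbbb, AZ) ⊢ (s1, bbb, AAZ) ⊢ (s1, bb, AAAZ) ⊢ (s1, b, AAAAZ) ⊢ (s1, ε, AAAAAZ)
All input consumed; stack is AAAAAZ, not empty, and no further ε-move applies.

Reject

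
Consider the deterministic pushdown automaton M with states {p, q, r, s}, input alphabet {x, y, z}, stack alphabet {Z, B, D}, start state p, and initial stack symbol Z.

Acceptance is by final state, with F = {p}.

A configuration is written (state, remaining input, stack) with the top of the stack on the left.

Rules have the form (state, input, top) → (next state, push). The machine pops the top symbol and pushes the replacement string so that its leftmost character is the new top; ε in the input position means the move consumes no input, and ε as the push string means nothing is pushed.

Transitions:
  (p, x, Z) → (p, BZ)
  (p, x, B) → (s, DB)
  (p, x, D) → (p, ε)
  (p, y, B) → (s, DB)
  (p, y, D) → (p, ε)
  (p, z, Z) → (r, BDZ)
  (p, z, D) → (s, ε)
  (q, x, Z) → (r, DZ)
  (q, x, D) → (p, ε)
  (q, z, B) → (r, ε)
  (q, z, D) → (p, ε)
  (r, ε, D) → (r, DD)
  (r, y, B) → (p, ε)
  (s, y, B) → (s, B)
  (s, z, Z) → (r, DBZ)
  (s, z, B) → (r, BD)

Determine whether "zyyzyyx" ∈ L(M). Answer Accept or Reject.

Accept

(p, zyyzyyx, Z) ⊢ (r, yyzyyx, BDZ) ⊢ (p, yzyyx, DZ) ⊢ (p, zyyx, Z) ⊢ (r, yyx, BDZ) ⊢ (p, yx, DZ) ⊢ (p, x, Z) ⊢ (p, ε, BZ)
All input consumed; state p ∈ F.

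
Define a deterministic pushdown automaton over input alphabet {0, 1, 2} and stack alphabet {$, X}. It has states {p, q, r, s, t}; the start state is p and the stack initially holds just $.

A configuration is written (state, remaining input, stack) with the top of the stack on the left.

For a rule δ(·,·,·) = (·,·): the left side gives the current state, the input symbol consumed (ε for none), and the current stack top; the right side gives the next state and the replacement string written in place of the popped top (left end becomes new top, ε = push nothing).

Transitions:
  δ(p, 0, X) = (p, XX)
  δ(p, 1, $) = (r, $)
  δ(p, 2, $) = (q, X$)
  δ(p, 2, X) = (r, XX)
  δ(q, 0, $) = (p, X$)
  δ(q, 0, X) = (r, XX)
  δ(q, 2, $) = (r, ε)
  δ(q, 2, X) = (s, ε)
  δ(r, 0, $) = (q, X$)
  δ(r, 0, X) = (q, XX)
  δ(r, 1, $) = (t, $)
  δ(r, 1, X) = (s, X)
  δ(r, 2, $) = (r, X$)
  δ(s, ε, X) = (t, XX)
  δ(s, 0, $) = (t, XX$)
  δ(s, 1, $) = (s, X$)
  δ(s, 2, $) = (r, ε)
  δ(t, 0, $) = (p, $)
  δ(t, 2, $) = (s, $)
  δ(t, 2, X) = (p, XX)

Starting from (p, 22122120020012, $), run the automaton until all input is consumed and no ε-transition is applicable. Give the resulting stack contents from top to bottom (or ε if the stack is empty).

(p, 22122120020012, $)
  read 2, top $: go to q, push X$ → (q, 2122120020012, X$)
  read 2, top X: go to s, push ε → (s, 122120020012, $)
  read 1, top $: go to s, push X$ → (s, 22120020012, X$)
  ε-move, top X: go to t, push XX → (t, 22120020012, XX$)
  read 2, top X: go to p, push XX → (p, 2120020012, XXX$)
  read 2, top X: go to r, push XX → (r, 120020012, XXXX$)
  read 1, top X: go to s, push X → (s, 20020012, XXXX$)
  ε-move, top X: go to t, push XX → (t, 20020012, XXXXX$)
  read 2, top X: go to p, push XX → (p, 0020012, XXXXXX$)
  read 0, top X: go to p, push XX → (p, 020012, XXXXXXX$)
  read 0, top X: go to p, push XX → (p, 20012, XXXXXXXX$)
  read 2, top X: go to r, push XX → (r, 0012, XXXXXXXXX$)
  read 0, top X: go to q, push XX → (q, 012, XXXXXXXXXX$)
  read 0, top X: go to r, push XX → (r, 12, XXXXXXXXXXX$)
  read 1, top X: go to s, push X → (s, 2, XXXXXXXXXXX$)
  ε-move, top X: go to t, push XX → (t, 2, XXXXXXXXXXXX$)
  read 2, top X: go to p, push XX → (p, ε, XXXXXXXXXXXXX$)
All input consumed in state p with stack XXXXXXXXXXXXX$.

XXXXXXXXXXXXX$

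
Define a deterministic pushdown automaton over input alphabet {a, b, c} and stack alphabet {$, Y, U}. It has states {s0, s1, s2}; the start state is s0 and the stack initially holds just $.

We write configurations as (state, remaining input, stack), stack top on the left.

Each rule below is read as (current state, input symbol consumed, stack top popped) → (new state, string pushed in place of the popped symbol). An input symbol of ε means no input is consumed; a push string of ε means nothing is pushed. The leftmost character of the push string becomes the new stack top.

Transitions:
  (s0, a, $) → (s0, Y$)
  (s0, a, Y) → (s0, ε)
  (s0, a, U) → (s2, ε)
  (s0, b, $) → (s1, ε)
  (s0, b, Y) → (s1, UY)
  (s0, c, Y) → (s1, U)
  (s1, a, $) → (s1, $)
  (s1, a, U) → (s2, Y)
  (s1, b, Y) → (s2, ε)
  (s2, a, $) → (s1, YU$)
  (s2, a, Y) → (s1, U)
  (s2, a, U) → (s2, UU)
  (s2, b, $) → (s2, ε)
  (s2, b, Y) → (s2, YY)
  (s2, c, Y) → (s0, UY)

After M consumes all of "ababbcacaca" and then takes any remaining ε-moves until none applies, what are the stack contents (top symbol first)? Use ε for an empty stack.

(s0, ababbcacaca, $)
  read a, top $: go to s0, push Y$ → (s0, babbcacaca, Y$)
  read b, top Y: go to s1, push UY → (s1, abbcacaca, UY$)
  read a, top U: go to s2, push Y → (s2, bbcacaca, YY$)
  read b, top Y: go to s2, push YY → (s2, bcacaca, YYY$)
  read b, top Y: go to s2, push YY → (s2, cacaca, YYYY$)
  read c, top Y: go to s0, push UY → (s0, acaca, UYYYY$)
  read a, top U: go to s2, push ε → (s2, caca, YYYY$)
  read c, top Y: go to s0, push UY → (s0, aca, UYYYY$)
  read a, top U: go to s2, push ε → (s2, ca, YYYY$)
  read c, top Y: go to s0, push UY → (s0, a, UYYYY$)
  read a, top U: go to s2, push ε → (s2, ε, YYYY$)
All input consumed in state s2 with stack YYYY$.

YYYY$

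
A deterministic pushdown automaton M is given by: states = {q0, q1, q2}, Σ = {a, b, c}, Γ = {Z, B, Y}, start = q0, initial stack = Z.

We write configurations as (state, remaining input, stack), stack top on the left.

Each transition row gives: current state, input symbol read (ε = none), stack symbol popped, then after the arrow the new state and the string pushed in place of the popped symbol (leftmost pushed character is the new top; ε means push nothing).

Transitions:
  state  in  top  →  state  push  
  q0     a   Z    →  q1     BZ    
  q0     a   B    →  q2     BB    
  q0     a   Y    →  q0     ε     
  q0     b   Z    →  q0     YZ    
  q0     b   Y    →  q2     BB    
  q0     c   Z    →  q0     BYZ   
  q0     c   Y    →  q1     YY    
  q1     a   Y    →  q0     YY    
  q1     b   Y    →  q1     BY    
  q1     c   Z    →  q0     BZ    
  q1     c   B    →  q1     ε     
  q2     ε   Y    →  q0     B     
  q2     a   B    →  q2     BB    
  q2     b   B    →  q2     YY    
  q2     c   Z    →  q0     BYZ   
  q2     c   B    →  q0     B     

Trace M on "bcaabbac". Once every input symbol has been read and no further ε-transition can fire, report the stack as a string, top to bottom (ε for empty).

BBYBYZ

(q0, bcaabbac, Z)
  read b, top Z: go to q0, push YZ → (q0, caabbac, YZ)
  read c, top Y: go to q1, push YY → (q1, aabbac, YYZ)
  read a, top Y: go to q0, push YY → (q0, abbac, YYYZ)
  read a, top Y: go to q0, push ε → (q0, bbac, YYZ)
  read b, top Y: go to q2, push BB → (q2, bac, BBYZ)
  read b, top B: go to q2, push YY → (q2, ac, YYBYZ)
  ε-move, top Y: go to q0, push B → (q0, ac, BYBYZ)
  read a, top B: go to q2, push BB → (q2, c, BBYBYZ)
  read c, top B: go to q0, push B → (q0, ε, BBYBYZ)
All input consumed in state q0 with stack BBYBYZ.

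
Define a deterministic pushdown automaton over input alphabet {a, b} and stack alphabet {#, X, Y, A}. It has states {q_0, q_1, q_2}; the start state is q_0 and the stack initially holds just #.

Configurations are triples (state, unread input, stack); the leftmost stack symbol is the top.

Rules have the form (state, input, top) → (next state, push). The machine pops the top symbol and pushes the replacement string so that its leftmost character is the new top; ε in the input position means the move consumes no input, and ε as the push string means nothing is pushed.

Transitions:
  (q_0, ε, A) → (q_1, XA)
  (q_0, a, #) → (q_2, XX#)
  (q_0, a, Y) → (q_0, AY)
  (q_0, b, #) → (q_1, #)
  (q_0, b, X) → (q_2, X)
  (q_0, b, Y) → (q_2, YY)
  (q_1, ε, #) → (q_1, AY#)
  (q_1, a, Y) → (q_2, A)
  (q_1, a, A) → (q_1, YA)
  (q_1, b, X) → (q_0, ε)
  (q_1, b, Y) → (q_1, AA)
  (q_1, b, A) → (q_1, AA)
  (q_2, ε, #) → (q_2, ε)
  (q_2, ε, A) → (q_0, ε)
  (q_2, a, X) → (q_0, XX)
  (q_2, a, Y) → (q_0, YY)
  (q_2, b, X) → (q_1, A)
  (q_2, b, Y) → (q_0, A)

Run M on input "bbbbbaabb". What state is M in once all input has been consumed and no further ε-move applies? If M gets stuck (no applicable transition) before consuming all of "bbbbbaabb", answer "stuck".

q_1

(q_0, bbbbbaabb, #)
  read b, top #: go to q_1, push # → (q_1, bbbbaabb, #)
  ε-move, top #: go to q_1, push AY# → (q_1, bbbbaabb, AY#)
  read b, top A: go to q_1, push AA → (q_1, bbbaabb, AAY#)
  read b, top A: go to q_1, push AA → (q_1, bbaabb, AAAY#)
  read b, top A: go to q_1, push AA → (q_1, baabb, AAAAY#)
  read b, top A: go to q_1, push AA → (q_1, aabb, AAAAAY#)
  read a, top A: go to q_1, push YA → (q_1, abb, YAAAAAY#)
  read a, top Y: go to q_2, push A → (q_2, bb, AAAAAAY#)
  ε-move, top A: go to q_0, push ε → (q_0, bb, AAAAAY#)
  ε-move, top A: go to q_1, push XA → (q_1, bb, XAAAAAY#)
  read b, top X: go to q_0, push ε → (q_0, b, AAAAAY#)
  ε-move, top A: go to q_1, push XA → (q_1, b, XAAAAAY#)
  read b, top X: go to q_0, push ε → (q_0, ε, AAAAAY#)
  ε-move, top A: go to q_1, push XA → (q_1, ε, XAAAAAY#)
All input consumed; M is in state q_1.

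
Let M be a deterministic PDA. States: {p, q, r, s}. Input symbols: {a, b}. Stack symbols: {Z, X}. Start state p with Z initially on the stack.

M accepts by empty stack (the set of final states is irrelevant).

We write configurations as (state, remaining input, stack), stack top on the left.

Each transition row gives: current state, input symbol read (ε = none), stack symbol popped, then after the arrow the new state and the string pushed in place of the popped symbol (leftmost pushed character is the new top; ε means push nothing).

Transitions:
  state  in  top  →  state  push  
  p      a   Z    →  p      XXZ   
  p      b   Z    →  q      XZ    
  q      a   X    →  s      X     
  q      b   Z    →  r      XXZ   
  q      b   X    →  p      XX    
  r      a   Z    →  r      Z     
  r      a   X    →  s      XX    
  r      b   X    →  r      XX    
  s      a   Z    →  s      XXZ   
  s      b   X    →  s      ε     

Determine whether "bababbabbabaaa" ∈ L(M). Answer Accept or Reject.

(p, bababbabbabaaa, Z)
  read b, top Z: go to q, push XZ → (q, ababbabbabaaa, XZ)
  read a, top X: go to s, push X → (s, babbabbabaaa, XZ)
  read b, top X: go to s, push ε → (s, abbabbabaaa, Z)
  read a, top Z: go to s, push XXZ → (s, bbabbabaaa, XXZ)
  read b, top X: go to s, push ε → (s, babbabaaa, XZ)
  read b, top X: go to s, push ε → (s, abbabaaa, Z)
  read a, top Z: go to s, push XXZ → (s, bbabaaa, XXZ)
  read b, top X: go to s, push ε → (s, babaaa, XZ)
  read b, top X: go to s, push ε → (s, abaaa, Z)
  read a, top Z: go to s, push XXZ → (s, baaa, XXZ)
  read b, top X: go to s, push ε → (s, aaa, XZ)
No transition applies at (s, aaa, XZ); input not fully consumed.

Reject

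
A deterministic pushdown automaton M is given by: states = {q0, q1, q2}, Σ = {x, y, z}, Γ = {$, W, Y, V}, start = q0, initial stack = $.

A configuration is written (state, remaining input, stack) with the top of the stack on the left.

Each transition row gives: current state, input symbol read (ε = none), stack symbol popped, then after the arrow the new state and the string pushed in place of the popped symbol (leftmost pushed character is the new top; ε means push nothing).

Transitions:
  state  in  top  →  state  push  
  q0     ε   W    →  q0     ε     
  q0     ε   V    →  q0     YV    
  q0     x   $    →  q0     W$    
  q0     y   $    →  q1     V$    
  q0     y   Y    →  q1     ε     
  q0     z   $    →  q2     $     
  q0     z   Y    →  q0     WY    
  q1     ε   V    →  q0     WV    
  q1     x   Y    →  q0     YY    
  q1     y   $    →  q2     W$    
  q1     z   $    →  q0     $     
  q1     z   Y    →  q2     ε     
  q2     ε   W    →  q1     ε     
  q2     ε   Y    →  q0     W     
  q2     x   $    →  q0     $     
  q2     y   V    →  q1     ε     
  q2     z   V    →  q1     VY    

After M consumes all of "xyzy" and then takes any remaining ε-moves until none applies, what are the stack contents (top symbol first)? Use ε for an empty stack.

(q0, xyzy, $) ⊢ (q0, yzy, W$) ⊢ (q0, yzy, $) ⊢ (q1, zy, V$) ⊢ (q0, zy, WV$) ⊢ (q0, zy, V$) ⊢ (q0, zy, YV$) ⊢ (q0, y, WYV$) ⊢ (q0, y, YV$) ⊢ (q1, ε, V$) ⊢ (q0, ε, WV$) ⊢ (q0, ε, V$) ⊢ (q0, ε, YV$)
All input consumed in state q0 with stack YV$.

YV$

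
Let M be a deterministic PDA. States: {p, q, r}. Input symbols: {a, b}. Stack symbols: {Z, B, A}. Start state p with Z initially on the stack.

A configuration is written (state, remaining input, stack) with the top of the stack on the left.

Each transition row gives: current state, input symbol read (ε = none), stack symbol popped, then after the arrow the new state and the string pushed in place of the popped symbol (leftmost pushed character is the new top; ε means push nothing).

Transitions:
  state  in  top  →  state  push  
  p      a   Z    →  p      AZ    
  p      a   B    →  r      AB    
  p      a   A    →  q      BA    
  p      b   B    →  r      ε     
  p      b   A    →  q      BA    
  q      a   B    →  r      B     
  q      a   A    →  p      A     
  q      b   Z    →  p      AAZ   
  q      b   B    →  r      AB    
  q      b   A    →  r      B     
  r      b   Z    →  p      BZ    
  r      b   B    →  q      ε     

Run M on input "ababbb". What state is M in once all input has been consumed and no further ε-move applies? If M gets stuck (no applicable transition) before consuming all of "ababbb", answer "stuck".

(p, ababbb, Z)
  read a, top Z: go to p, push AZ → (p, babbb, AZ)
  read b, top A: go to q, push BA → (q, abbb, BAZ)
  read a, top B: go to r, push B → (r, bbb, BAZ)
  read b, top B: go to q, push ε → (q, bb, AZ)
  read b, top A: go to r, push B → (r, b, BZ)
  read b, top B: go to q, push ε → (q, ε, Z)
All input consumed; M is in state q.

q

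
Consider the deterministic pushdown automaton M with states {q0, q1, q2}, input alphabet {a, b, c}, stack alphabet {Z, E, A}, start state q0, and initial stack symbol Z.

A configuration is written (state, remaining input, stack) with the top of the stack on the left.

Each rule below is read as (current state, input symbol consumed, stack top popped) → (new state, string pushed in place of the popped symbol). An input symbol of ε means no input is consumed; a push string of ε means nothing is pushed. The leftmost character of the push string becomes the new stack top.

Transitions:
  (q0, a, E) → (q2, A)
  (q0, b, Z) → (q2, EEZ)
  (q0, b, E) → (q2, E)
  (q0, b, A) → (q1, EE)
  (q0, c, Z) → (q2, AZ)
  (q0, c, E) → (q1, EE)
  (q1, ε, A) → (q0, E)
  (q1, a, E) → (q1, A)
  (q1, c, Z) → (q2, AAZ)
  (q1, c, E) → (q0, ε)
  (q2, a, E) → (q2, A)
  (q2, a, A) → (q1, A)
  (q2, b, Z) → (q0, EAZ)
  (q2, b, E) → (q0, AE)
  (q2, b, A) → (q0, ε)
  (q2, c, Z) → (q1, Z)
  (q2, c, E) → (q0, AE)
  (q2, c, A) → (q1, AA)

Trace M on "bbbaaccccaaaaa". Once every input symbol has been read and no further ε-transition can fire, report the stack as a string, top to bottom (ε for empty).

EEAEEEZ

(q0, bbbaaccccaaaaa, Z)
  read b, top Z: go to q2, push EEZ → (q2, bbaaccccaaaaa, EEZ)
  read b, top E: go to q0, push AE → (q0, baaccccaaaaa, AEEZ)
  read b, top A: go to q1, push EE → (q1, aaccccaaaaa, EEEEZ)
  read a, top E: go to q1, push A → (q1, accccaaaaa, AEEEZ)
  ε-move, top A: go to q0, push E → (q0, accccaaaaa, EEEEZ)
  read a, top E: go to q2, push A → (q2, ccccaaaaa, AEEEZ)
  read c, top A: go to q1, push AA → (q1, cccaaaaa, AAEEEZ)
  ε-move, top A: go to q0, push E → (q0, cccaaaaa, EAEEEZ)
  read c, top E: go to q1, push EE → (q1, ccaaaaa, EEAEEEZ)
  read c, top E: go to q0, push ε → (q0, caaaaa, EAEEEZ)
  read c, top E: go to q1, push EE → (q1, aaaaa, EEAEEEZ)
  read a, top E: go to q1, push A → (q1, aaaa, AEAEEEZ)
  ε-move, top A: go to q0, push E → (q0, aaaa, EEAEEEZ)
  read a, top E: go to q2, push A → (q2, aaa, AEAEEEZ)
  read a, top A: go to q1, push A → (q1, aa, AEAEEEZ)
  ε-move, top A: go to q0, push E → (q0, aa, EEAEEEZ)
  read a, top E: go to q2, push A → (q2, a, AEAEEEZ)
  read a, top A: go to q1, push A → (q1, ε, AEAEEEZ)
  ε-move, top A: go to q0, push E → (q0, ε, EEAEEEZ)
All input consumed in state q0 with stack EEAEEEZ.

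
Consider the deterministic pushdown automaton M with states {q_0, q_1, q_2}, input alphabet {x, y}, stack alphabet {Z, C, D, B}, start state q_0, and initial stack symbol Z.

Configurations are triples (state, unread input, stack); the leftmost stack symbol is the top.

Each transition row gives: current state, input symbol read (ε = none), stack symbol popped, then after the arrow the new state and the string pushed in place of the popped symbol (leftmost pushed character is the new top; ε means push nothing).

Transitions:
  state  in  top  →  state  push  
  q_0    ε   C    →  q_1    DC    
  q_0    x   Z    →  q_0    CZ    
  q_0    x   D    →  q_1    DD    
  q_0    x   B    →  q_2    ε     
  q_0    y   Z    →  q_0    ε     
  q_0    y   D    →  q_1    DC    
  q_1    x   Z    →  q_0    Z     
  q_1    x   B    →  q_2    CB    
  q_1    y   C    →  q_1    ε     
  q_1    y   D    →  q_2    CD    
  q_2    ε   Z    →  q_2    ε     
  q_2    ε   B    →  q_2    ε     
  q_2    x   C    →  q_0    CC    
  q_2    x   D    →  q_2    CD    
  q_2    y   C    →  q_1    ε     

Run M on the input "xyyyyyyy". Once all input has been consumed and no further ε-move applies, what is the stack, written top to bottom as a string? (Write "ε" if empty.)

(q_0, xyyyyyyy, Z)
  read x, top Z: go to q_0, push CZ → (q_0, yyyyyyy, CZ)
  ε-move, top C: go to q_1, push DC → (q_1, yyyyyyy, DCZ)
  read y, top D: go to q_2, push CD → (q_2, yyyyyy, CDCZ)
  read y, top C: go to q_1, push ε → (q_1, yyyyy, DCZ)
  read y, top D: go to q_2, push CD → (q_2, yyyy, CDCZ)
  read y, top C: go to q_1, push ε → (q_1, yyy, DCZ)
  read y, top D: go to q_2, push CD → (q_2, yy, CDCZ)
  read y, top C: go to q_1, push ε → (q_1, y, DCZ)
  read y, top D: go to q_2, push CD → (q_2, ε, CDCZ)
All input consumed in state q_2 with stack CDCZ.

CDCZ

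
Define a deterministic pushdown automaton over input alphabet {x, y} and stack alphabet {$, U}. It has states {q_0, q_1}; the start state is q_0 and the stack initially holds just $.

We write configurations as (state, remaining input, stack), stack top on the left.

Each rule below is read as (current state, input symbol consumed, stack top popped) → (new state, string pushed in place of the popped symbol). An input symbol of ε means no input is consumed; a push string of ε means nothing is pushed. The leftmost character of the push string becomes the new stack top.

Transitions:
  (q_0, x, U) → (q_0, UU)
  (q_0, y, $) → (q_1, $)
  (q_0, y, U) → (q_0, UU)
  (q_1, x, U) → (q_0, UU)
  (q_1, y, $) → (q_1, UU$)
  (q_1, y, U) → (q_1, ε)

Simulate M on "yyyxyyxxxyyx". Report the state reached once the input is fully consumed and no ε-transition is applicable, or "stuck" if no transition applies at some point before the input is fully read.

q_0

(q_0, yyyxyyxxxyyx, $)
  read y, top $: go to q_1, push $ → (q_1, yyxyyxxxyyx, $)
  read y, top $: go to q_1, push UU$ → (q_1, yxyyxxxyyx, UU$)
  read y, top U: go to q_1, push ε → (q_1, xyyxxxyyx, U$)
  read x, top U: go to q_0, push UU → (q_0, yyxxxyyx, UU$)
  read y, top U: go to q_0, push UU → (q_0, yxxxyyx, UUU$)
  read y, top U: go to q_0, push UU → (q_0, xxxyyx, UUUU$)
  read x, top U: go to q_0, push UU → (q_0, xxyyx, UUUUU$)
  read x, top U: go to q_0, push UU → (q_0, xyyx, UUUUUU$)
  read x, top U: go to q_0, push UU → (q_0, yyx, UUUUUUU$)
  read y, top U: go to q_0, push UU → (q_0, yx, UUUUUUUU$)
  read y, top U: go to q_0, push UU → (q_0, x, UUUUUUUUU$)
  read x, top U: go to q_0, push UU → (q_0, ε, UUUUUUUUUU$)
All input consumed; M is in state q_0.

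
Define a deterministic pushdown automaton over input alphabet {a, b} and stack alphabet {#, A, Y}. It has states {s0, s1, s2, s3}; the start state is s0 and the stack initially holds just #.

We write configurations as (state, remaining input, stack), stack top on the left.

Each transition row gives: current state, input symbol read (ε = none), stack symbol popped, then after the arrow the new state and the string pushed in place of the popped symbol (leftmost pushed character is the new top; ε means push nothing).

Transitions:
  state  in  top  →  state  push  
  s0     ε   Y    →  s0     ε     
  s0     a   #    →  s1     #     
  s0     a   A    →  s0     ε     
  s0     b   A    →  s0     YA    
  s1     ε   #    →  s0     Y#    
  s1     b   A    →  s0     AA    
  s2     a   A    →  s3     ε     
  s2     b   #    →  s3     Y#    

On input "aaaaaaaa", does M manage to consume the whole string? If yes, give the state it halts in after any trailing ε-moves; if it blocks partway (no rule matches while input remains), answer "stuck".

(s0, aaaaaaaa, #)
  read a, top #: go to s1, push # → (s1, aaaaaaa, #)
  ε-move, top #: go to s0, push Y# → (s0, aaaaaaa, Y#)
  ε-move, top Y: go to s0, push ε → (s0, aaaaaaa, #)
  read a, top #: go to s1, push # → (s1, aaaaaa, #)
  ε-move, top #: go to s0, push Y# → (s0, aaaaaa, Y#)
  ε-move, top Y: go to s0, push ε → (s0, aaaaaa, #)
  read a, top #: go to s1, push # → (s1, aaaaa, #)
  ε-move, top #: go to s0, push Y# → (s0, aaaaa, Y#)
  ε-move, top Y: go to s0, push ε → (s0, aaaaa, #)
  read a, top #: go to s1, push # → (s1, aaaa, #)
  ε-move, top #: go to s0, push Y# → (s0, aaaa, Y#)
  ε-move, top Y: go to s0, push ε → (s0, aaaa, #)
  read a, top #: go to s1, push # → (s1, aaa, #)
  ε-move, top #: go to s0, push Y# → (s0, aaa, Y#)
  ε-move, top Y: go to s0, push ε → (s0, aaa, #)
  read a, top #: go to s1, push # → (s1, aa, #)
  ε-move, top #: go to s0, push Y# → (s0, aa, Y#)
  ε-move, top Y: go to s0, push ε → (s0, aa, #)
  read a, top #: go to s1, push # → (s1, a, #)
  ε-move, top #: go to s0, push Y# → (s0, a, Y#)
  ε-move, top Y: go to s0, push ε → (s0, a, #)
  read a, top #: go to s1, push # → (s1, ε, #)
  ε-move, top #: go to s0, push Y# → (s0, ε, Y#)
  ε-move, top Y: go to s0, push ε → (s0, ε, #)
All input consumed; M is in state s0.

s0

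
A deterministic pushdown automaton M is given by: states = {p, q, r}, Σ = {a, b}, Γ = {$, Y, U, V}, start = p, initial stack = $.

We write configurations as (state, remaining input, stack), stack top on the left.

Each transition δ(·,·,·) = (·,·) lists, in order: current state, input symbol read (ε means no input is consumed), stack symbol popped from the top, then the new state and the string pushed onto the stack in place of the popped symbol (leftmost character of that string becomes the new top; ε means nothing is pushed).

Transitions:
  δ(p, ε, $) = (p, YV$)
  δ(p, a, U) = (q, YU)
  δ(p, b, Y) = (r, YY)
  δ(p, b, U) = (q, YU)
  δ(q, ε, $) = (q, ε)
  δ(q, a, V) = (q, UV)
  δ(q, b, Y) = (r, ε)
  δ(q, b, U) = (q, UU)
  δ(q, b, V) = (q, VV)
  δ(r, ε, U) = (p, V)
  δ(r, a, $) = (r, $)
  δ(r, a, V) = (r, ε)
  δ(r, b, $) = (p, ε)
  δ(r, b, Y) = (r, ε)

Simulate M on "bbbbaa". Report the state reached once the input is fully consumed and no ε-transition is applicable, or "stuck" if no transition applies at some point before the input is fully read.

stuck

(p, bbbbaa, $) ⊢ (p, bbbbaa, YV$) ⊢ (r, bbbaa, YYV$) ⊢ (r, bbaa, YV$) ⊢ (r, baa, V$)
No transition for (r, b, top V); M blocks with input baa remaining.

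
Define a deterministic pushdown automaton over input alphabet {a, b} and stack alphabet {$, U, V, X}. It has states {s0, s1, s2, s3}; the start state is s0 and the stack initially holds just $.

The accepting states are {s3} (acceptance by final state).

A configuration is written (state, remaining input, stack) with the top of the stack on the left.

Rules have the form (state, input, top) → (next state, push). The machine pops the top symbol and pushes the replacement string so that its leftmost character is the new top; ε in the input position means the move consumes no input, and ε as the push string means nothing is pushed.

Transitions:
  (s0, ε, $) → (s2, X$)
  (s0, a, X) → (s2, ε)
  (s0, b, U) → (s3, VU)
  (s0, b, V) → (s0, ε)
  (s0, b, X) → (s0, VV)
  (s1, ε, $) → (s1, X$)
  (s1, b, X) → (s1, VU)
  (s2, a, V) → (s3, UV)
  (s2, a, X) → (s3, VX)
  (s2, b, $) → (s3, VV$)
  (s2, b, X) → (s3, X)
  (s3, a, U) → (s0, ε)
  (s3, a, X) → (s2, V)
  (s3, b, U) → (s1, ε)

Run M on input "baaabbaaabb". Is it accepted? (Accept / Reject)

(s0, baaabbaaabb, $)
  ε-move, top $: go to s2, push X$ → (s2, baaabbaaabb, X$)
  read b, top X: go to s3, push X → (s3, aaabbaaabb, X$)
  read a, top X: go to s2, push V → (s2, aabbaaabb, V$)
  read a, top V: go to s3, push UV → (s3, abbaaabb, UV$)
  read a, top U: go to s0, push ε → (s0, bbaaabb, V$)
  read b, top V: go to s0, push ε → (s0, baaabb, $)
  ε-move, top $: go to s2, push X$ → (s2, baaabb, X$)
  read b, top X: go to s3, push X → (s3, aaabb, X$)
  read a, top X: go to s2, push V → (s2, aabb, V$)
  read a, top V: go to s3, push UV → (s3, abb, UV$)
  read a, top U: go to s0, push ε → (s0, bb, V$)
  read b, top V: go to s0, push ε → (s0, b, $)
  ε-move, top $: go to s2, push X$ → (s2, b, X$)
  read b, top X: go to s3, push X → (s3, ε, X$)
All input consumed; state s3 ∈ F.

Accept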